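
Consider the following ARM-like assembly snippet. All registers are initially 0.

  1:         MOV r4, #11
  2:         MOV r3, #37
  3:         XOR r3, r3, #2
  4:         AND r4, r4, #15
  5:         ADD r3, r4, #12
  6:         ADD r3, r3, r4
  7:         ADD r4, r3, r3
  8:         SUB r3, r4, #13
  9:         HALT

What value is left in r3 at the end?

MOV r4, #11 → r4=11
MOV r3, #37 → r3=37
XOR r3, r3, #2 → r3=37^2=39
AND r4, r4, #15 → r4=11&15=11
ADD r3, r4, #12 → r3=11+12=23
ADD r3, r3, r4 → r3=23+11=34
ADD r4, r3, r3 → r4=34+34=68
SUB r3, r4, #13 → r3=68-13=55
halt.

55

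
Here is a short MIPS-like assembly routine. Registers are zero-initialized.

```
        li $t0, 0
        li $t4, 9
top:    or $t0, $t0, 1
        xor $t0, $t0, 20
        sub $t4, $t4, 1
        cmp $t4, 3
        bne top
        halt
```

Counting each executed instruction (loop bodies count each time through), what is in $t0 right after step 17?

21

li $t0, 0 → $t0=0
li $t4, 9 → $t4=9
or $t0, $t0, 1 → $t0=0|1=1
xor $t0, $t0, 20 → $t0=1^20=21
sub $t4, $t4, 1 → $t4=9-1=8
cmp $t4, 3  (cmp 8,3)
bne top: taken
or $t0, $t0, 1 → $t0=21|1=21
xor $t0, $t0, 20 → $t0=21^20=1
sub $t4, $t4, 1 → $t4=8-1=7
cmp $t4, 3  (cmp 7,3)
bne top: taken
or $t0, $t0, 1 → $t0=1|1=1
xor $t0, $t0, 20 → $t0=1^20=21
sub $t4, $t4, 1 → $t4=7-1=6
cmp $t4, 3  (cmp 6,3)
bne top: taken
After step 17: $t0 = 21.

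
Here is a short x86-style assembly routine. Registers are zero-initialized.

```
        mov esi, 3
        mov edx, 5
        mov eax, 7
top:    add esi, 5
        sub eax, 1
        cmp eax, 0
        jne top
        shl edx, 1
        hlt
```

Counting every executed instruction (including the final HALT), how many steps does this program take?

33

after mov esi, 3: esi=3
after mov edx, 5: edx=5
after mov eax, 7: eax=7
after add esi, 5: esi=3+5=8
after sub eax, 1: eax=7-1=6
cmp eax, 0  (cmp 6,0)
jne top: taken
after add esi, 5: esi=8+5=13
after sub eax, 1: eax=6-1=5
cmp eax, 0  (cmp 5,0)
jne top: taken
after add esi, 5: esi=13+5=18
after sub eax, 1: eax=5-1=4
cmp eax, 0  (cmp 4,0)
jne top: taken
after add esi, 5: esi=18+5=23
after sub eax, 1: eax=4-1=3
cmp eax, 0  (cmp 3,0)
jne top: taken
after add esi, 5: esi=23+5=28
after sub eax, 1: eax=3-1=2
cmp eax, 0  (cmp 2,0)
jne top: taken
after add esi, 5: esi=28+5=33
after sub eax, 1: eax=2-1=1
cmp eax, 0  (cmp 1,0)
jne top: taken
after add esi, 5: esi=33+5=38
after sub eax, 1: eax=1-1=0
cmp eax, 0  (cmp 0,0)
jne top: not taken
after shl edx, 1: edx=5<<1=10
halt.
Total executed instructions: 33.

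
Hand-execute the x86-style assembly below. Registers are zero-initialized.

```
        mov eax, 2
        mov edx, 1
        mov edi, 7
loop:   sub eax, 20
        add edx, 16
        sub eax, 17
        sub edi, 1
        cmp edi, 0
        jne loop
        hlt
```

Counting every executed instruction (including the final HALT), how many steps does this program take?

after mov eax, 2: eax=2
after mov edx, 1: edx=1
after mov edi, 7: edi=7
after sub eax, 20: eax=2-20=-18
after add edx, 16: edx=1+16=17
after sub eax, 17: eax=(-18)-17=-35
after sub edi, 1: edi=7-1=6
cmp edi, 0  (cmp 6,0)
jne loop: taken
after sub eax, 20: eax=(-35)-20=-55
after add edx, 16: edx=17+16=33
after sub eax, 17: eax=(-55)-17=-72
after sub edi, 1: edi=6-1=5
cmp edi, 0  (cmp 5,0)
jne loop: taken
after sub eax, 20: eax=(-72)-20=-92
after add edx, 16: edx=33+16=49
after sub eax, 17: eax=(-92)-17=-109
after sub edi, 1: edi=5-1=4
cmp edi, 0  (cmp 4,0)
jne loop: taken
after sub eax, 20: eax=(-109)-20=-129
after add edx, 16: edx=49+16=65
after sub eax, 17: eax=(-129)-17=-146
after sub edi, 1: edi=4-1=3
cmp edi, 0  (cmp 3,0)
jne loop: taken
after sub eax, 20: eax=(-146)-20=-166
after add edx, 16: edx=65+16=81
after sub eax, 17: eax=(-166)-17=-183
after sub edi, 1: edi=3-1=2
cmp edi, 0  (cmp 2,0)
jne loop: taken
after sub eax, 20: eax=(-183)-20=-203
after add edx, 16: edx=81+16=97
after sub eax, 17: eax=(-203)-17=-220
after sub edi, 1: edi=2-1=1
cmp edi, 0  (cmp 1,0)
jne loop: taken
after sub eax, 20: eax=(-220)-20=-240
after add edx, 16: edx=97+16=113
after sub eax, 17: eax=(-240)-17=-257
after sub edi, 1: edi=1-1=0
cmp edi, 0  (cmp 0,0)
jne loop: not taken
halt.
Total executed instructions: 46.

46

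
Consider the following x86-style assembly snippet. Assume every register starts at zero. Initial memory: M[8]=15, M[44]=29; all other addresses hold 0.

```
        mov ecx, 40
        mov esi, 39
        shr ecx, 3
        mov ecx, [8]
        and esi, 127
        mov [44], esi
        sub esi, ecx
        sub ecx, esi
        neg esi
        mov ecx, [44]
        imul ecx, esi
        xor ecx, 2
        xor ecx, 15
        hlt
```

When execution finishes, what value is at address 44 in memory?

39

ecx=40
esi=39
ecx=40>>3=5
ecx=M[8]=15
esi=39&127=39
mov [44], esi → M[44]=39
esi=39-15=24
ecx=15-24=-9
esi=-(24)=-24
ecx=M[44]=39
ecx=39*(-24)=-936
ecx=(-936)^2=-934
ecx=(-934)^15=-939
halt.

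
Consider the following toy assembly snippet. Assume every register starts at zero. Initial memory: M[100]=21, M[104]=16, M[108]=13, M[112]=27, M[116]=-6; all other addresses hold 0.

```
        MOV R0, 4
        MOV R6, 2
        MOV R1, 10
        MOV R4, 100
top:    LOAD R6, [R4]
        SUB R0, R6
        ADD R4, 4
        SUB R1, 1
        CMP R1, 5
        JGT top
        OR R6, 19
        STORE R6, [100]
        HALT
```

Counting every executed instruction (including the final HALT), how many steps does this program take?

MOV R0, 4 → R0=4
MOV R6, 2 → R6=2
MOV R1, 10 → R1=10
MOV R4, 100 → R4=100
LOAD R6, [R4] → R6=M[100]=21
SUB R0, R6 → R0=4-21=-17
ADD R4, 4 → R4=100+4=104
SUB R1, 1 → R1=10-1=9
CMP R1, 5  (cmp 9,5)
JGT top: taken
LOAD R6, [R4] → R6=M[104]=16
SUB R0, R6 → R0=(-17)-16=-33
ADD R4, 4 → R4=104+4=108
SUB R1, 1 → R1=9-1=8
CMP R1, 5  (cmp 8,5)
JGT top: taken
LOAD R6, [R4] → R6=M[108]=13
SUB R0, R6 → R0=(-33)-13=-46
ADD R4, 4 → R4=108+4=112
SUB R1, 1 → R1=8-1=7
CMP R1, 5  (cmp 7,5)
JGT top: taken
LOAD R6, [R4] → R6=M[112]=27
SUB R0, R6 → R0=(-46)-27=-73
ADD R4, 4 → R4=112+4=116
SUB R1, 1 → R1=7-1=6
CMP R1, 5  (cmp 6,5)
JGT top: taken
LOAD R6, [R4] → R6=M[116]=-6
SUB R0, R6 → R0=(-73)-(-6)=-67
ADD R4, 4 → R4=116+4=120
SUB R1, 1 → R1=6-1=5
CMP R1, 5  (cmp 5,5)
JGT top: not taken
OR R6, 19 → R6=(-6)|19=-5
STORE R6, [100] → M[100]=-5
halt.
Total executed instructions: 37.

37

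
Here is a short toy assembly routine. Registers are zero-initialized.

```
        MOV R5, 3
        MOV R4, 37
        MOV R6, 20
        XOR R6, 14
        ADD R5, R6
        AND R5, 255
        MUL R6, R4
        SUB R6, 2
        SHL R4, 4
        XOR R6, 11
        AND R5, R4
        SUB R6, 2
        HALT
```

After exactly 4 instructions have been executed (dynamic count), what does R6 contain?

26

R5=3
R4=37
R6=20
R6=20^14=26
After step 4: R6 = 26.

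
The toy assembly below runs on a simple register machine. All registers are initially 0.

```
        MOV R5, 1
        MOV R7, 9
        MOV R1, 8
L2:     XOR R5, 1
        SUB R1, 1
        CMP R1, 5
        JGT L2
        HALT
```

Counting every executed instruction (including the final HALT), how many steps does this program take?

MOV R5, 1 → R5=1
MOV R7, 9 → R7=9
MOV R1, 8 → R1=8
XOR R5, 1 → R5=1^1=0
SUB R1, 1 → R1=8-1=7
CMP R1, 5  (cmp 7,5)
JGT L2: taken
XOR R5, 1 → R5=0^1=1
SUB R1, 1 → R1=7-1=6
CMP R1, 5  (cmp 6,5)
JGT L2: taken
XOR R5, 1 → R5=1^1=0
SUB R1, 1 → R1=6-1=5
CMP R1, 5  (cmp 5,5)
JGT L2: not taken
halt.
Total executed instructions: 16.

16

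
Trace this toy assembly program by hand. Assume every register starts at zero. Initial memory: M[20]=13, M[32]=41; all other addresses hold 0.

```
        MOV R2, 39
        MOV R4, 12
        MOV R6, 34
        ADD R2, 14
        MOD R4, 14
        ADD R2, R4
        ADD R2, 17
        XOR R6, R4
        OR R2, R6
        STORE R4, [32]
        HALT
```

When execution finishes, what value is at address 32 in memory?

R2=39
R4=12
R6=34
R2=39+14=53
R4=12%14=12
R2=53+12=65
R2=65+17=82
R6=34^12=46
R2=82|46=126
STORE R4, [32] → M[32]=12
halt.

12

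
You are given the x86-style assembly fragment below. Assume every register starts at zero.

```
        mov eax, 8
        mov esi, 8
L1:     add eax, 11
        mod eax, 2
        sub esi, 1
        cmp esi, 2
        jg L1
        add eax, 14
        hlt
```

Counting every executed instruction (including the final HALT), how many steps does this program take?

mov eax, 8 → eax=8
mov esi, 8 → esi=8
add eax, 11 → eax=8+11=19
mod eax, 2 → eax=19%2=1
sub esi, 1 → esi=8-1=7
cmp esi, 2  (cmp 7,2)
jg L1: taken
add eax, 11 → eax=1+11=12
mod eax, 2 → eax=12%2=0
sub esi, 1 → esi=7-1=6
cmp esi, 2  (cmp 6,2)
jg L1: taken
add eax, 11 → eax=0+11=11
mod eax, 2 → eax=11%2=1
sub esi, 1 → esi=6-1=5
cmp esi, 2  (cmp 5,2)
jg L1: taken
add eax, 11 → eax=1+11=12
mod eax, 2 → eax=12%2=0
sub esi, 1 → esi=5-1=4
cmp esi, 2  (cmp 4,2)
jg L1: taken
add eax, 11 → eax=0+11=11
mod eax, 2 → eax=11%2=1
sub esi, 1 → esi=4-1=3
cmp esi, 2  (cmp 3,2)
jg L1: taken
add eax, 11 → eax=1+11=12
mod eax, 2 → eax=12%2=0
sub esi, 1 → esi=3-1=2
cmp esi, 2  (cmp 2,2)
jg L1: not taken
add eax, 14 → eax=0+14=14
halt.
Total executed instructions: 34.

34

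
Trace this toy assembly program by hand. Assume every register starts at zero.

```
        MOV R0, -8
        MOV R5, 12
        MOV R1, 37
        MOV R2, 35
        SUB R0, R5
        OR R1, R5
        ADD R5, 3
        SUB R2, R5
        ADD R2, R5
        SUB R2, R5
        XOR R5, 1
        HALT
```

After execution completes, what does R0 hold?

R0=-8
R5=12
R1=37
R2=35
R0=(-8)-12=-20
R1=37|12=45
R5=12+3=15
R2=35-15=20
R2=20+15=35
R2=35-15=20
R5=15^1=14
halt.

-20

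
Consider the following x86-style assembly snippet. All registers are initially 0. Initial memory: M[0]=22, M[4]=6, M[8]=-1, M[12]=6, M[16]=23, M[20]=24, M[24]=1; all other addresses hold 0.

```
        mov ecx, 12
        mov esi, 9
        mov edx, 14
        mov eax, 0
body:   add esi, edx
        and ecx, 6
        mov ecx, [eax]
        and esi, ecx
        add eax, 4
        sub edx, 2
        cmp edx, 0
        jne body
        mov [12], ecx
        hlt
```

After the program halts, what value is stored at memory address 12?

1

after mov ecx, 12: ecx=12
after mov esi, 9: esi=9
after mov edx, 14: edx=14
after mov eax, 0: eax=0
after add esi, edx: esi=9+14=23
after and ecx, 6: ecx=12&6=4
after mov ecx, [eax]: ecx=M[0]=22
after and esi, ecx: esi=23&22=22
after add eax, 4: eax=0+4=4
after sub edx, 2: edx=14-2=12
cmp edx, 0  (cmp 12,0)
jne body: taken
after add esi, edx: esi=22+12=34
after and ecx, 6: ecx=22&6=6
after mov ecx, [eax]: ecx=M[4]=6
after and esi, ecx: esi=34&6=2
after add eax, 4: eax=4+4=8
after sub edx, 2: edx=12-2=10
cmp edx, 0  (cmp 10,0)
jne body: taken
after add esi, edx: esi=2+10=12
after and ecx, 6: ecx=6&6=6
after mov ecx, [eax]: ecx=M[8]=-1
after and esi, ecx: esi=12&(-1)=12
after add eax, 4: eax=8+4=12
after sub edx, 2: edx=10-2=8
cmp edx, 0  (cmp 8,0)
jne body: taken
after add esi, edx: esi=12+8=20
after and ecx, 6: ecx=(-1)&6=6
after mov ecx, [eax]: ecx=M[12]=6
after and esi, ecx: esi=20&6=4
after add eax, 4: eax=12+4=16
after sub edx, 2: edx=8-2=6
cmp edx, 0  (cmp 6,0)
jne body: taken
after add esi, edx: esi=4+6=10
after and ecx, 6: ecx=6&6=6
after mov ecx, [eax]: ecx=M[16]=23
after and esi, ecx: esi=10&23=2
after add eax, 4: eax=16+4=20
after sub edx, 2: edx=6-2=4
cmp edx, 0  (cmp 4,0)
jne body: taken
after add esi, edx: esi=2+4=6
after and ecx, 6: ecx=23&6=6
after mov ecx, [eax]: ecx=M[20]=24
after and esi, ecx: esi=6&24=0
after add eax, 4: eax=20+4=24
after sub edx, 2: edx=4-2=2
cmp edx, 0  (cmp 2,0)
jne body: taken
after add esi, edx: esi=0+2=2
after and ecx, 6: ecx=24&6=0
after mov ecx, [eax]: ecx=M[24]=1
after and esi, ecx: esi=2&1=0
after add eax, 4: eax=24+4=28
after sub edx, 2: edx=2-2=0
cmp edx, 0  (cmp 0,0)
jne body: not taken
mov [12], ecx → M[12]=1
halt.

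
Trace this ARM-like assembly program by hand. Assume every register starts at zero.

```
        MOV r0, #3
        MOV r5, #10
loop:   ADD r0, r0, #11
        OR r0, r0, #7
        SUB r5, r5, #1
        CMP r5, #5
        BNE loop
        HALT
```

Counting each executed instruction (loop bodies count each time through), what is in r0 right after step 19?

63

MOV r0, #3 → r0=3
MOV r5, #10 → r5=10
ADD r0, r0, #11 → r0=3+11=14
OR r0, r0, #7 → r0=14|7=15
SUB r5, r5, #1 → r5=10-1=9
CMP r5, #5  (cmp 9,5)
BNE loop: taken
ADD r0, r0, #11 → r0=15+11=26
OR r0, r0, #7 → r0=26|7=31
SUB r5, r5, #1 → r5=9-1=8
CMP r5, #5  (cmp 8,5)
BNE loop: taken
ADD r0, r0, #11 → r0=31+11=42
OR r0, r0, #7 → r0=42|7=47
SUB r5, r5, #1 → r5=8-1=7
CMP r5, #5  (cmp 7,5)
BNE loop: taken
ADD r0, r0, #11 → r0=47+11=58
OR r0, r0, #7 → r0=58|7=63
After step 19: r0 = 63.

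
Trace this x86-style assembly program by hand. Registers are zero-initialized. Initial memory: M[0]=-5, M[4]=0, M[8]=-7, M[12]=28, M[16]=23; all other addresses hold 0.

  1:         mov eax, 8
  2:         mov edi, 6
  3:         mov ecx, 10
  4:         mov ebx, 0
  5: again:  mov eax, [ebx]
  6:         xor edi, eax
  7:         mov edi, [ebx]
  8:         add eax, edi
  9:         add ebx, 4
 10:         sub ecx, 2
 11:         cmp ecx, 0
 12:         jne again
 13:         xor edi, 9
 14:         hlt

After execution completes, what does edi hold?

30

after mov eax, 8: eax=8
after mov edi, 6: edi=6
after mov ecx, 10: ecx=10
after mov ebx, 0: ebx=0
after mov eax, [ebx]: eax=M[0]=-5
after xor edi, eax: edi=6^(-5)=-3
after mov edi, [ebx]: edi=M[0]=-5
after add eax, edi: eax=(-5)+(-5)=-10
after add ebx, 4: ebx=0+4=4
after sub ecx, 2: ecx=10-2=8
cmp ecx, 0  (cmp 8,0)
jne again: taken
after mov eax, [ebx]: eax=M[4]=0
after xor edi, eax: edi=(-5)^0=-5
after mov edi, [ebx]: edi=M[4]=0
after add eax, edi: eax=0+0=0
after add ebx, 4: ebx=4+4=8
after sub ecx, 2: ecx=8-2=6
cmp ecx, 0  (cmp 6,0)
jne again: taken
after mov eax, [ebx]: eax=M[8]=-7
after xor edi, eax: edi=0^(-7)=-7
after mov edi, [ebx]: edi=M[8]=-7
after add eax, edi: eax=(-7)+(-7)=-14
after add ebx, 4: ebx=8+4=12
after sub ecx, 2: ecx=6-2=4
cmp ecx, 0  (cmp 4,0)
jne again: taken
after mov eax, [ebx]: eax=M[12]=28
after xor edi, eax: edi=(-7)^28=-27
after mov edi, [ebx]: edi=M[12]=28
after add eax, edi: eax=28+28=56
after add ebx, 4: ebx=12+4=16
after sub ecx, 2: ecx=4-2=2
cmp ecx, 0  (cmp 2,0)
jne again: taken
after mov eax, [ebx]: eax=M[16]=23
after xor edi, eax: edi=28^23=11
after mov edi, [ebx]: edi=M[16]=23
after add eax, edi: eax=23+23=46
after add ebx, 4: ebx=16+4=20
after sub ecx, 2: ecx=2-2=0
cmp ecx, 0  (cmp 0,0)
jne again: not taken
after xor edi, 9: edi=23^9=30
halt.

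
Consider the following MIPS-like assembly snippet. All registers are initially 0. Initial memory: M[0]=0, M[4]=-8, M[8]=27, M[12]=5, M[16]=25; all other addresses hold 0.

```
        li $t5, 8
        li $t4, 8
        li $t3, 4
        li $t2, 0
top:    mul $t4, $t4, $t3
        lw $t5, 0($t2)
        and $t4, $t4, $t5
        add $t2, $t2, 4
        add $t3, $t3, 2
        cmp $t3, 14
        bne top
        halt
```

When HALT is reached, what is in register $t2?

20

$t5=8
$t4=8
$t3=4
$t2=0
$t4=8*4=32
$t5=M[0]=0
$t4=32&0=0
$t2=0+4=4
$t3=4+2=6
cmp $t3, 14  (cmp 6,14)
bne top: taken
$t4=0*6=0
$t5=M[4]=-8
$t4=0&(-8)=0
$t2=4+4=8
$t3=6+2=8
cmp $t3, 14  (cmp 8,14)
bne top: taken
$t4=0*8=0
$t5=M[8]=27
$t4=0&27=0
$t2=8+4=12
$t3=8+2=10
cmp $t3, 14  (cmp 10,14)
bne top: taken
$t4=0*10=0
$t5=M[12]=5
$t4=0&5=0
$t2=12+4=16
$t3=10+2=12
cmp $t3, 14  (cmp 12,14)
bne top: taken
$t4=0*12=0
$t5=M[16]=25
$t4=0&25=0
$t2=16+4=20
$t3=12+2=14
cmp $t3, 14  (cmp 14,14)
bne top: not taken
halt.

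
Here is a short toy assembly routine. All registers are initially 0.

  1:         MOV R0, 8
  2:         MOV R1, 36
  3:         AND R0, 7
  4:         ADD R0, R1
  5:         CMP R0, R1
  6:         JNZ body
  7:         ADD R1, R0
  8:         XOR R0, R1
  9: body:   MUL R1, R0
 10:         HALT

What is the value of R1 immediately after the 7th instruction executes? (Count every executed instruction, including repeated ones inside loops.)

72

R0=8
R1=36
R0=8&7=0
R0=0+36=36
CMP R0, R1  (cmp 36,36)
JNZ body: not taken
R1=36+36=72
After step 7: R1 = 72.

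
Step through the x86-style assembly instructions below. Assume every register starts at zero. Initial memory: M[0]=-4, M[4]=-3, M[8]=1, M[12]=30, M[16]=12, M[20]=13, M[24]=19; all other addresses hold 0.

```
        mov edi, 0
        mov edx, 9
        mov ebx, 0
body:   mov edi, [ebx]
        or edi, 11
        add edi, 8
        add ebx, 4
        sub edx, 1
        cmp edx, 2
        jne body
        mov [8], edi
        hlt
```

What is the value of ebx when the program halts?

after mov edi, 0: edi=0
after mov edx, 9: edx=9
after mov ebx, 0: ebx=0
after mov edi, [ebx]: edi=M[0]=-4
after or edi, 11: edi=(-4)|11=-1
after add edi, 8: edi=(-1)+8=7
after add ebx, 4: ebx=0+4=4
after sub edx, 1: edx=9-1=8
cmp edx, 2  (cmp 8,2)
jne body: taken
after mov edi, [ebx]: edi=M[4]=-3
after or edi, 11: edi=(-3)|11=-1
after add edi, 8: edi=(-1)+8=7
after add ebx, 4: ebx=4+4=8
after sub edx, 1: edx=8-1=7
cmp edx, 2  (cmp 7,2)
jne body: taken
after mov edi, [ebx]: edi=M[8]=1
after or edi, 11: edi=1|11=11
after add edi, 8: edi=11+8=19
after add ebx, 4: ebx=8+4=12
after sub edx, 1: edx=7-1=6
cmp edx, 2  (cmp 6,2)
jne body: taken
after mov edi, [ebx]: edi=M[12]=30
after or edi, 11: edi=30|11=31
after add edi, 8: edi=31+8=39
after add ebx, 4: ebx=12+4=16
after sub edx, 1: edx=6-1=5
cmp edx, 2  (cmp 5,2)
jne body: taken
after mov edi, [ebx]: edi=M[16]=12
after or edi, 11: edi=12|11=15
after add edi, 8: edi=15+8=23
after add ebx, 4: ebx=16+4=20
after sub edx, 1: edx=5-1=4
cmp edx, 2  (cmp 4,2)
jne body: taken
after mov edi, [ebx]: edi=M[20]=13
after or edi, 11: edi=13|11=15
after add edi, 8: edi=15+8=23
after add ebx, 4: ebx=20+4=24
after sub edx, 1: edx=4-1=3
cmp edx, 2  (cmp 3,2)
jne body: taken
after mov edi, [ebx]: edi=M[24]=19
after or edi, 11: edi=19|11=27
after add edi, 8: edi=27+8=35
after add ebx, 4: ebx=24+4=28
after sub edx, 1: edx=3-1=2
cmp edx, 2  (cmp 2,2)
jne body: not taken
mov [8], edi → M[8]=35
halt.

28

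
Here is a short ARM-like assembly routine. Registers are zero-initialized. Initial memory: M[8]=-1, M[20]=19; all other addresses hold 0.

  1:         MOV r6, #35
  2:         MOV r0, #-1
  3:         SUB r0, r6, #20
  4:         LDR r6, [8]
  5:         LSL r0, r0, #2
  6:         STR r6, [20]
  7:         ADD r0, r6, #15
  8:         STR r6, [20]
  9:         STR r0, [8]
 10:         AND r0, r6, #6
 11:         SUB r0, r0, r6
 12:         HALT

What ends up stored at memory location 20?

-1

after MOV r6, #35: r6=35
after MOV r0, #-1: r0=-1
after SUB r0, r6, #20: r0=35-20=15
after LDR r6, [8]: r6=M[8]=-1
after LSL r0, r0, #2: r0=15<<2=60
STR r6, [20] → M[20]=-1
after ADD r0, r6, #15: r0=(-1)+15=14
STR r6, [20] → M[20]=-1
STR r0, [8] → M[8]=14
after AND r0, r6, #6: r0=(-1)&6=6
after SUB r0, r0, r6: r0=6-(-1)=7
halt.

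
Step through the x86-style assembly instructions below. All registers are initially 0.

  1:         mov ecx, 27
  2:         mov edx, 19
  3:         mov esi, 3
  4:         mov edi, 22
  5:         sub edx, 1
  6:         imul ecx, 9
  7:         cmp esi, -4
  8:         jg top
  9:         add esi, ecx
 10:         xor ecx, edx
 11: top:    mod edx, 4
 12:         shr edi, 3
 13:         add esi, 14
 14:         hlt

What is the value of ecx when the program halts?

ecx=27
edx=19
esi=3
edi=22
edx=19-1=18
ecx=27*9=243
cmp esi, -4  (cmp 3,-4)
jg top: taken
edx=18%4=2
edi=22>>3=2
esi=3+14=17
halt.

243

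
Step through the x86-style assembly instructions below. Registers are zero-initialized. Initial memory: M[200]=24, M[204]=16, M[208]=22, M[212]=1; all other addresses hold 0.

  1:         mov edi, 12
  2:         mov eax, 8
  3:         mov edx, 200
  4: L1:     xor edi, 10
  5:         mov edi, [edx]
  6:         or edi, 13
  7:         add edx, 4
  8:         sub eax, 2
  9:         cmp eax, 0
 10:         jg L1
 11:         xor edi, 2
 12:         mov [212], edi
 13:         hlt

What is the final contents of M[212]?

15

mov edi, 12 → edi=12
mov eax, 8 → eax=8
mov edx, 200 → edx=200
xor edi, 10 → edi=12^10=6
mov edi, [edx] → edi=M[200]=24
or edi, 13 → edi=24|13=29
add edx, 4 → edx=200+4=204
sub eax, 2 → eax=8-2=6
cmp eax, 0  (cmp 6,0)
jg L1: taken
xor edi, 10 → edi=29^10=23
mov edi, [edx] → edi=M[204]=16
or edi, 13 → edi=16|13=29
add edx, 4 → edx=204+4=208
sub eax, 2 → eax=6-2=4
cmp eax, 0  (cmp 4,0)
jg L1: taken
xor edi, 10 → edi=29^10=23
mov edi, [edx] → edi=M[208]=22
or edi, 13 → edi=22|13=31
add edx, 4 → edx=208+4=212
sub eax, 2 → eax=4-2=2
cmp eax, 0  (cmp 2,0)
jg L1: taken
xor edi, 10 → edi=31^10=21
mov edi, [edx] → edi=M[212]=1
or edi, 13 → edi=1|13=13
add edx, 4 → edx=212+4=216
sub eax, 2 → eax=2-2=0
cmp eax, 0  (cmp 0,0)
jg L1: not taken
xor edi, 2 → edi=13^2=15
mov [212], edi → M[212]=15
halt.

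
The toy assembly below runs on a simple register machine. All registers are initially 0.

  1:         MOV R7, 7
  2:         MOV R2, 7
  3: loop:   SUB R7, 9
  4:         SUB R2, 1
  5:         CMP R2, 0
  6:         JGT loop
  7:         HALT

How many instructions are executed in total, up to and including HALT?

MOV R7, 7 → R7=7
MOV R2, 7 → R2=7
SUB R7, 9 → R7=7-9=-2
SUB R2, 1 → R2=7-1=6
CMP R2, 0  (cmp 6,0)
JGT loop: taken
SUB R7, 9 → R7=(-2)-9=-11
SUB R2, 1 → R2=6-1=5
CMP R2, 0  (cmp 5,0)
JGT loop: taken
SUB R7, 9 → R7=(-11)-9=-20
SUB R2, 1 → R2=5-1=4
CMP R2, 0  (cmp 4,0)
JGT loop: taken
SUB R7, 9 → R7=(-20)-9=-29
SUB R2, 1 → R2=4-1=3
CMP R2, 0  (cmp 3,0)
JGT loop: taken
SUB R7, 9 → R7=(-29)-9=-38
SUB R2, 1 → R2=3-1=2
CMP R2, 0  (cmp 2,0)
JGT loop: taken
SUB R7, 9 → R7=(-38)-9=-47
SUB R2, 1 → R2=2-1=1
CMP R2, 0  (cmp 1,0)
JGT loop: taken
SUB R7, 9 → R7=(-47)-9=-56
SUB R2, 1 → R2=1-1=0
CMP R2, 0  (cmp 0,0)
JGT loop: not taken
halt.
Total executed instructions: 31.

31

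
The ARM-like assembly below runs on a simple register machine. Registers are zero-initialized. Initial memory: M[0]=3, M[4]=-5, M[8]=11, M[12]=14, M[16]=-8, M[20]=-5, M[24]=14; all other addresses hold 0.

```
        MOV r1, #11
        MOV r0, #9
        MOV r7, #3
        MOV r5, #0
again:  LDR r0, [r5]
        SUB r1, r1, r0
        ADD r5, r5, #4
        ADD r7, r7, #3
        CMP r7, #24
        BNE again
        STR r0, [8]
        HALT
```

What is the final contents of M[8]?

r1=11
r0=9
r7=3
r5=0
r0=M[0]=3
r1=11-3=8
r5=0+4=4
r7=3+3=6
CMP r7, #24  (cmp 6,24)
BNE again: taken
r0=M[4]=-5
r1=8-(-5)=13
r5=4+4=8
r7=6+3=9
CMP r7, #24  (cmp 9,24)
BNE again: taken
r0=M[8]=11
r1=13-11=2
r5=8+4=12
r7=9+3=12
CMP r7, #24  (cmp 12,24)
BNE again: taken
r0=M[12]=14
r1=2-14=-12
r5=12+4=16
r7=12+3=15
CMP r7, #24  (cmp 15,24)
BNE again: taken
r0=M[16]=-8
r1=(-12)-(-8)=-4
r5=16+4=20
r7=15+3=18
CMP r7, #24  (cmp 18,24)
BNE again: taken
r0=M[20]=-5
r1=(-4)-(-5)=1
r5=20+4=24
r7=18+3=21
CMP r7, #24  (cmp 21,24)
BNE again: taken
r0=M[24]=14
r1=1-14=-13
r5=24+4=28
r7=21+3=24
CMP r7, #24  (cmp 24,24)
BNE again: not taken
STR r0, [8] → M[8]=14
halt.

14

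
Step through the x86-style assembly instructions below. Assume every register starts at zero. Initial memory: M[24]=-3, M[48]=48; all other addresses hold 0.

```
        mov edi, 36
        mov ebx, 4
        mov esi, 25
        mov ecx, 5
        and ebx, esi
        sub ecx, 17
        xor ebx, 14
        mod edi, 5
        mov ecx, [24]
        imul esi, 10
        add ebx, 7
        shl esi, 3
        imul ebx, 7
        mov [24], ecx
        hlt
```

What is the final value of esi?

2000

mov edi, 36 → edi=36
mov ebx, 4 → ebx=4
mov esi, 25 → esi=25
mov ecx, 5 → ecx=5
and ebx, esi → ebx=4&25=0
sub ecx, 17 → ecx=5-17=-12
xor ebx, 14 → ebx=0^14=14
mod edi, 5 → edi=36%5=1
mov ecx, [24] → ecx=M[24]=-3
imul esi, 10 → esi=25*10=250
add ebx, 7 → ebx=14+7=21
shl esi, 3 → esi=250<<3=2000
imul ebx, 7 → ebx=21*7=147
mov [24], ecx → M[24]=-3
halt.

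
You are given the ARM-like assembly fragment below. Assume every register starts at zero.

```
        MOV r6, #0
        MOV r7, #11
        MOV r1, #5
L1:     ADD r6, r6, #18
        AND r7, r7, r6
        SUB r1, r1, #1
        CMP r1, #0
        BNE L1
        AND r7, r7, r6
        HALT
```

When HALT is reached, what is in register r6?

after MOV r6, #0: r6=0
after MOV r7, #11: r7=11
after MOV r1, #5: r1=5
after ADD r6, r6, #18: r6=0+18=18
after AND r7, r7, r6: r7=11&18=2
after SUB r1, r1, #1: r1=5-1=4
CMP r1, #0  (cmp 4,0)
BNE L1: taken
after ADD r6, r6, #18: r6=18+18=36
after AND r7, r7, r6: r7=2&36=0
after SUB r1, r1, #1: r1=4-1=3
CMP r1, #0  (cmp 3,0)
BNE L1: taken
after ADD r6, r6, #18: r6=36+18=54
after AND r7, r7, r6: r7=0&54=0
after SUB r1, r1, #1: r1=3-1=2
CMP r1, #0  (cmp 2,0)
BNE L1: taken
after ADD r6, r6, #18: r6=54+18=72
after AND r7, r7, r6: r7=0&72=0
after SUB r1, r1, #1: r1=2-1=1
CMP r1, #0  (cmp 1,0)
BNE L1: taken
after ADD r6, r6, #18: r6=72+18=90
after AND r7, r7, r6: r7=0&90=0
after SUB r1, r1, #1: r1=1-1=0
CMP r1, #0  (cmp 0,0)
BNE L1: not taken
after AND r7, r7, r6: r7=0&90=0
halt.

90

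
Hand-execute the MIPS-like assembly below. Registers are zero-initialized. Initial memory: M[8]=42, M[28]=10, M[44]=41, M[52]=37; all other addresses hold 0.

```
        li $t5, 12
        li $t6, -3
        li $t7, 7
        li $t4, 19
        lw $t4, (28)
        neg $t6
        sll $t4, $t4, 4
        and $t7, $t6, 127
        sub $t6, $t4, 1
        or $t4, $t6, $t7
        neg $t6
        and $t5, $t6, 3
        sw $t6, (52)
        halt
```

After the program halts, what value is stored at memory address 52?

$t5=12
$t6=-3
$t7=7
$t4=19
$t4=M[28]=10
$t6=-(-3)=3
$t4=10<<4=160
$t7=3&127=3
$t6=160-1=159
$t4=159|3=159
$t6=-(159)=-159
$t5=(-159)&3=1
sw $t6, (52) → M[52]=-159
halt.

-159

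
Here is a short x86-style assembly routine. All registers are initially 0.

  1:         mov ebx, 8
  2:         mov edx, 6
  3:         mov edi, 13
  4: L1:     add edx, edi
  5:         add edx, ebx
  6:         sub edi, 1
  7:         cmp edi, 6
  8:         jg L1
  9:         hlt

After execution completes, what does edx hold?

after mov ebx, 8: ebx=8
after mov edx, 6: edx=6
after mov edi, 13: edi=13
after add edx, edi: edx=6+13=19
after add edx, ebx: edx=19+8=27
after sub edi, 1: edi=13-1=12
cmp edi, 6  (cmp 12,6)
jg L1: taken
after add edx, edi: edx=27+12=39
after add edx, ebx: edx=39+8=47
after sub edi, 1: edi=12-1=11
cmp edi, 6  (cmp 11,6)
jg L1: taken
after add edx, edi: edx=47+11=58
after add edx, ebx: edx=58+8=66
after sub edi, 1: edi=11-1=10
cmp edi, 6  (cmp 10,6)
jg L1: taken
after add edx, edi: edx=66+10=76
after add edx, ebx: edx=76+8=84
after sub edi, 1: edi=10-1=9
cmp edi, 6  (cmp 9,6)
jg L1: taken
after add edx, edi: edx=84+9=93
after add edx, ebx: edx=93+8=101
after sub edi, 1: edi=9-1=8
cmp edi, 6  (cmp 8,6)
jg L1: taken
after add edx, edi: edx=101+8=109
after add edx, ebx: edx=109+8=117
after sub edi, 1: edi=8-1=7
cmp edi, 6  (cmp 7,6)
jg L1: taken
after add edx, edi: edx=117+7=124
after add edx, ebx: edx=124+8=132
after sub edi, 1: edi=7-1=6
cmp edi, 6  (cmp 6,6)
jg L1: not taken
halt.

132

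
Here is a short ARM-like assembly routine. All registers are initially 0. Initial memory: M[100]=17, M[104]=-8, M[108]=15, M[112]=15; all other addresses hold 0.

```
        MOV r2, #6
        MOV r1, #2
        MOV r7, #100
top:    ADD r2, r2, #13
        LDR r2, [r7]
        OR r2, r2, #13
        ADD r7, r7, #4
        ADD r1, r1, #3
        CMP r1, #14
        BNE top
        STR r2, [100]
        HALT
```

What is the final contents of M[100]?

15

MOV r2, #6 → r2=6
MOV r1, #2 → r1=2
MOV r7, #100 → r7=100
ADD r2, r2, #13 → r2=6+13=19
LDR r2, [r7] → r2=M[100]=17
OR r2, r2, #13 → r2=17|13=29
ADD r7, r7, #4 → r7=100+4=104
ADD r1, r1, #3 → r1=2+3=5
CMP r1, #14  (cmp 5,14)
BNE top: taken
ADD r2, r2, #13 → r2=29+13=42
LDR r2, [r7] → r2=M[104]=-8
OR r2, r2, #13 → r2=(-8)|13=-3
ADD r7, r7, #4 → r7=104+4=108
ADD r1, r1, #3 → r1=5+3=8
CMP r1, #14  (cmp 8,14)
BNE top: taken
ADD r2, r2, #13 → r2=(-3)+13=10
LDR r2, [r7] → r2=M[108]=15
OR r2, r2, #13 → r2=15|13=15
ADD r7, r7, #4 → r7=108+4=112
ADD r1, r1, #3 → r1=8+3=11
CMP r1, #14  (cmp 11,14)
BNE top: taken
ADD r2, r2, #13 → r2=15+13=28
LDR r2, [r7] → r2=M[112]=15
OR r2, r2, #13 → r2=15|13=15
ADD r7, r7, #4 → r7=112+4=116
ADD r1, r1, #3 → r1=11+3=14
CMP r1, #14  (cmp 14,14)
BNE top: not taken
STR r2, [100] → M[100]=15
halt.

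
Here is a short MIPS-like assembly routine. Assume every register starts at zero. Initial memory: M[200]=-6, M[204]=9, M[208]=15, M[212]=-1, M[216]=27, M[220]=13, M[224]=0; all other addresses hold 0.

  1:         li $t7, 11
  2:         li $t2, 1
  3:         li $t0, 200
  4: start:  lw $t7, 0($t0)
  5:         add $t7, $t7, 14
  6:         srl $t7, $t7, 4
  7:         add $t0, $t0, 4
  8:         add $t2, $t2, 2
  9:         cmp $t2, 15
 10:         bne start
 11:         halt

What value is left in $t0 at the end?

li $t7, 11 → $t7=11
li $t2, 1 → $t2=1
li $t0, 200 → $t0=200
lw $t7, 0($t0) → $t7=M[200]=-6
add $t7, $t7, 14 → $t7=(-6)+14=8
srl $t7, $t7, 4 → $t7=8>>4=0
add $t0, $t0, 4 → $t0=200+4=204
add $t2, $t2, 2 → $t2=1+2=3
cmp $t2, 15  (cmp 3,15)
bne start: taken
lw $t7, 0($t0) → $t7=M[204]=9
add $t7, $t7, 14 → $t7=9+14=23
srl $t7, $t7, 4 → $t7=23>>4=1
add $t0, $t0, 4 → $t0=204+4=208
add $t2, $t2, 2 → $t2=3+2=5
cmp $t2, 15  (cmp 5,15)
bne start: taken
lw $t7, 0($t0) → $t7=M[208]=15
add $t7, $t7, 14 → $t7=15+14=29
srl $t7, $t7, 4 → $t7=29>>4=1
add $t0, $t0, 4 → $t0=208+4=212
add $t2, $t2, 2 → $t2=5+2=7
cmp $t2, 15  (cmp 7,15)
bne start: taken
lw $t7, 0($t0) → $t7=M[212]=-1
add $t7, $t7, 14 → $t7=(-1)+14=13
srl $t7, $t7, 4 → $t7=13>>4=0
add $t0, $t0, 4 → $t0=212+4=216
add $t2, $t2, 2 → $t2=7+2=9
cmp $t2, 15  (cmp 9,15)
bne start: taken
lw $t7, 0($t0) → $t7=M[216]=27
add $t7, $t7, 14 → $t7=27+14=41
srl $t7, $t7, 4 → $t7=41>>4=2
add $t0, $t0, 4 → $t0=216+4=220
add $t2, $t2, 2 → $t2=9+2=11
cmp $t2, 15  (cmp 11,15)
bne start: taken
lw $t7, 0($t0) → $t7=M[220]=13
add $t7, $t7, 14 → $t7=13+14=27
srl $t7, $t7, 4 → $t7=27>>4=1
add $t0, $t0, 4 → $t0=220+4=224
add $t2, $t2, 2 → $t2=11+2=13
cmp $t2, 15  (cmp 13,15)
bne start: taken
lw $t7, 0($t0) → $t7=M[224]=0
add $t7, $t7, 14 → $t7=0+14=14
srl $t7, $t7, 4 → $t7=14>>4=0
add $t0, $t0, 4 → $t0=224+4=228
add $t2, $t2, 2 → $t2=13+2=15
cmp $t2, 15  (cmp 15,15)
bne start: not taken
halt.

228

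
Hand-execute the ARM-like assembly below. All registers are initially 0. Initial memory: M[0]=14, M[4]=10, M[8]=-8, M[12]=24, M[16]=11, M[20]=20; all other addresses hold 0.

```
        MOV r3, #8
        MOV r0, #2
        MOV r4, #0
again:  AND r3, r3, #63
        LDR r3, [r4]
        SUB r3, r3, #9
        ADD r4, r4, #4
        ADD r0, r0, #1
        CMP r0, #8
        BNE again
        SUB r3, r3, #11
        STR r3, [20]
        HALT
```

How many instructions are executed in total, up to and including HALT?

MOV r3, #8 → r3=8
MOV r0, #2 → r0=2
MOV r4, #0 → r4=0
AND r3, r3, #63 → r3=8&63=8
LDR r3, [r4] → r3=M[0]=14
SUB r3, r3, #9 → r3=14-9=5
ADD r4, r4, #4 → r4=0+4=4
ADD r0, r0, #1 → r0=2+1=3
CMP r0, #8  (cmp 3,8)
BNE again: taken
AND r3, r3, #63 → r3=5&63=5
LDR r3, [r4] → r3=M[4]=10
SUB r3, r3, #9 → r3=10-9=1
ADD r4, r4, #4 → r4=4+4=8
ADD r0, r0, #1 → r0=3+1=4
CMP r0, #8  (cmp 4,8)
BNE again: taken
AND r3, r3, #63 → r3=1&63=1
LDR r3, [r4] → r3=M[8]=-8
SUB r3, r3, #9 → r3=(-8)-9=-17
ADD r4, r4, #4 → r4=8+4=12
ADD r0, r0, #1 → r0=4+1=5
CMP r0, #8  (cmp 5,8)
BNE again: taken
AND r3, r3, #63 → r3=(-17)&63=47
LDR r3, [r4] → r3=M[12]=24
SUB r3, r3, #9 → r3=24-9=15
ADD r4, r4, #4 → r4=12+4=16
ADD r0, r0, #1 → r0=5+1=6
CMP r0, #8  (cmp 6,8)
BNE again: taken
AND r3, r3, #63 → r3=15&63=15
LDR r3, [r4] → r3=M[16]=11
SUB r3, r3, #9 → r3=11-9=2
ADD r4, r4, #4 → r4=16+4=20
ADD r0, r0, #1 → r0=6+1=7
CMP r0, #8  (cmp 7,8)
BNE again: taken
AND r3, r3, #63 → r3=2&63=2
LDR r3, [r4] → r3=M[20]=20
SUB r3, r3, #9 → r3=20-9=11
ADD r4, r4, #4 → r4=20+4=24
ADD r0, r0, #1 → r0=7+1=8
CMP r0, #8  (cmp 8,8)
BNE again: not taken
SUB r3, r3, #11 → r3=11-11=0
STR r3, [20] → M[20]=0
halt.
Total executed instructions: 48.

48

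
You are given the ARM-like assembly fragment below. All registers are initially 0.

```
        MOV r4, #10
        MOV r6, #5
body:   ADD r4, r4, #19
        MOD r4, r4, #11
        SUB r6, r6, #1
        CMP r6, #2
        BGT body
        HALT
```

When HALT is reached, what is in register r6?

after MOV r4, #10: r4=10
after MOV r6, #5: r6=5
after ADD r4, r4, #19: r4=10+19=29
after MOD r4, r4, #11: r4=29%11=7
after SUB r6, r6, #1: r6=5-1=4
CMP r6, #2  (cmp 4,2)
BGT body: taken
after ADD r4, r4, #19: r4=7+19=26
after MOD r4, r4, #11: r4=26%11=4
after SUB r6, r6, #1: r6=4-1=3
CMP r6, #2  (cmp 3,2)
BGT body: taken
after ADD r4, r4, #19: r4=4+19=23
after MOD r4, r4, #11: r4=23%11=1
after SUB r6, r6, #1: r6=3-1=2
CMP r6, #2  (cmp 2,2)
BGT body: not taken
halt.

2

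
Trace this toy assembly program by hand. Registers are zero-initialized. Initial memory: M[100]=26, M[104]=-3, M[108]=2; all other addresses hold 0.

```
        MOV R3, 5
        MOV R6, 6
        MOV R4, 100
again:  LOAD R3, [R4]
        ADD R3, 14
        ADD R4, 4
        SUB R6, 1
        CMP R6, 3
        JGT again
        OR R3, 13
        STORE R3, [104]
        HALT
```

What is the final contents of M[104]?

29

R3=5
R6=6
R4=100
R3=M[100]=26
R3=26+14=40
R4=100+4=104
R6=6-1=5
CMP R6, 3  (cmp 5,3)
JGT again: taken
R3=M[104]=-3
R3=(-3)+14=11
R4=104+4=108
R6=5-1=4
CMP R6, 3  (cmp 4,3)
JGT again: taken
R3=M[108]=2
R3=2+14=16
R4=108+4=112
R6=4-1=3
CMP R6, 3  (cmp 3,3)
JGT again: not taken
R3=16|13=29
STORE R3, [104] → M[104]=29
halt.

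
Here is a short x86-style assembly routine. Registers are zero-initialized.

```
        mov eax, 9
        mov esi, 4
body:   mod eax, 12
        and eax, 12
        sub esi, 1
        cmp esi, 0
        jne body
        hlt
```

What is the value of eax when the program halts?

8

after mov eax, 9: eax=9
after mov esi, 4: esi=4
after mod eax, 12: eax=9%12=9
after and eax, 12: eax=9&12=8
after sub esi, 1: esi=4-1=3
cmp esi, 0  (cmp 3,0)
jne body: taken
after mod eax, 12: eax=8%12=8
after and eax, 12: eax=8&12=8
after sub esi, 1: esi=3-1=2
cmp esi, 0  (cmp 2,0)
jne body: taken
after mod eax, 12: eax=8%12=8
after and eax, 12: eax=8&12=8
after sub esi, 1: esi=2-1=1
cmp esi, 0  (cmp 1,0)
jne body: taken
after mod eax, 12: eax=8%12=8
after and eax, 12: eax=8&12=8
after sub esi, 1: esi=1-1=0
cmp esi, 0  (cmp 0,0)
jne body: not taken
halt.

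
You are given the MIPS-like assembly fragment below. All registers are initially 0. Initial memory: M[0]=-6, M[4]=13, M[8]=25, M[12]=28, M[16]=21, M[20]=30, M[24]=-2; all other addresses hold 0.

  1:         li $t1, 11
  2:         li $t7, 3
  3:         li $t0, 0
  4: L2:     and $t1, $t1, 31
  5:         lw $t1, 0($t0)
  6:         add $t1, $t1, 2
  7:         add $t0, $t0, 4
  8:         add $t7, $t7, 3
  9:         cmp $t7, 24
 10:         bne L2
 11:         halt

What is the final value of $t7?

24

after li $t1, 11: $t1=11
after li $t7, 3: $t7=3
after li $t0, 0: $t0=0
after and $t1, $t1, 31: $t1=11&31=11
after lw $t1, 0($t0): $t1=M[0]=-6
after add $t1, $t1, 2: $t1=(-6)+2=-4
after add $t0, $t0, 4: $t0=0+4=4
after add $t7, $t7, 3: $t7=3+3=6
cmp $t7, 24  (cmp 6,24)
bne L2: taken
after and $t1, $t1, 31: $t1=(-4)&31=28
after lw $t1, 0($t0): $t1=M[4]=13
after add $t1, $t1, 2: $t1=13+2=15
after add $t0, $t0, 4: $t0=4+4=8
after add $t7, $t7, 3: $t7=6+3=9
cmp $t7, 24  (cmp 9,24)
bne L2: taken
after and $t1, $t1, 31: $t1=15&31=15
after lw $t1, 0($t0): $t1=M[8]=25
after add $t1, $t1, 2: $t1=25+2=27
after add $t0, $t0, 4: $t0=8+4=12
after add $t7, $t7, 3: $t7=9+3=12
cmp $t7, 24  (cmp 12,24)
bne L2: taken
after and $t1, $t1, 31: $t1=27&31=27
after lw $t1, 0($t0): $t1=M[12]=28
after add $t1, $t1, 2: $t1=28+2=30
after add $t0, $t0, 4: $t0=12+4=16
after add $t7, $t7, 3: $t7=12+3=15
cmp $t7, 24  (cmp 15,24)
bne L2: taken
after and $t1, $t1, 31: $t1=30&31=30
after lw $t1, 0($t0): $t1=M[16]=21
after add $t1, $t1, 2: $t1=21+2=23
after add $t0, $t0, 4: $t0=16+4=20
after add $t7, $t7, 3: $t7=15+3=18
cmp $t7, 24  (cmp 18,24)
bne L2: taken
after and $t1, $t1, 31: $t1=23&31=23
after lw $t1, 0($t0): $t1=M[20]=30
after add $t1, $t1, 2: $t1=30+2=32
after add $t0, $t0, 4: $t0=20+4=24
after add $t7, $t7, 3: $t7=18+3=21
cmp $t7, 24  (cmp 21,24)
bne L2: taken
after and $t1, $t1, 31: $t1=32&31=0
after lw $t1, 0($t0): $t1=M[24]=-2
after add $t1, $t1, 2: $t1=(-2)+2=0
after add $t0, $t0, 4: $t0=24+4=28
after add $t7, $t7, 3: $t7=21+3=24
cmp $t7, 24  (cmp 24,24)
bne L2: not taken
halt.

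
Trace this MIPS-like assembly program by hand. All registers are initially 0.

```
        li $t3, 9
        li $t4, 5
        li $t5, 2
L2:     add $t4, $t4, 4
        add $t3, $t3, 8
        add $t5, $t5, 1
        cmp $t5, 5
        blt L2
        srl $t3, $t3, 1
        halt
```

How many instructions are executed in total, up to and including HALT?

li $t3, 9 → $t3=9
li $t4, 5 → $t4=5
li $t5, 2 → $t5=2
add $t4, $t4, 4 → $t4=5+4=9
add $t3, $t3, 8 → $t3=9+8=17
add $t5, $t5, 1 → $t5=2+1=3
cmp $t5, 5  (cmp 3,5)
blt L2: taken
add $t4, $t4, 4 → $t4=9+4=13
add $t3, $t3, 8 → $t3=17+8=25
add $t5, $t5, 1 → $t5=3+1=4
cmp $t5, 5  (cmp 4,5)
blt L2: taken
add $t4, $t4, 4 → $t4=13+4=17
add $t3, $t3, 8 → $t3=25+8=33
add $t5, $t5, 1 → $t5=4+1=5
cmp $t5, 5  (cmp 5,5)
blt L2: not taken
srl $t3, $t3, 1 → $t3=33>>1=16
halt.
Total executed instructions: 20.

20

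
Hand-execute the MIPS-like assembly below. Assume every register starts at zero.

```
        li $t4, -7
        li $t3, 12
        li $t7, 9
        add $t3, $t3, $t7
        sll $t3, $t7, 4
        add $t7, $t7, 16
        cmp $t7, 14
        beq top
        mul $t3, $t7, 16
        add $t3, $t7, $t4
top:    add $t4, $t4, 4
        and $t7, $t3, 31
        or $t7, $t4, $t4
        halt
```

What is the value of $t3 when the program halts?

18

after li $t4, -7: $t4=-7
after li $t3, 12: $t3=12
after li $t7, 9: $t7=9
after add $t3, $t3, $t7: $t3=12+9=21
after sll $t3, $t7, 4: $t3=9<<4=144
after add $t7, $t7, 16: $t7=9+16=25
cmp $t7, 14  (cmp 25,14)
beq top: not taken
after mul $t3, $t7, 16: $t3=25*16=400
after add $t3, $t7, $t4: $t3=25+(-7)=18
after add $t4, $t4, 4: $t4=(-7)+4=-3
after and $t7, $t3, 31: $t7=18&31=18
after or $t7, $t4, $t4: $t7=(-3)|(-3)=-3
halt.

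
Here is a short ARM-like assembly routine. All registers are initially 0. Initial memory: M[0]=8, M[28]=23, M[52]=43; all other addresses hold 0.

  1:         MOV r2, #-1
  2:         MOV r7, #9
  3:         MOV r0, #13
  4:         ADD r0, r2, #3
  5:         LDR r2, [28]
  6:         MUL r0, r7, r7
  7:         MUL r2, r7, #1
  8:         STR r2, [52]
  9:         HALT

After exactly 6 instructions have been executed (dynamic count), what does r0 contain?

r2=-1
r7=9
r0=13
r0=(-1)+3=2
r2=M[28]=23
r0=9*9=81
After step 6: r0 = 81.

81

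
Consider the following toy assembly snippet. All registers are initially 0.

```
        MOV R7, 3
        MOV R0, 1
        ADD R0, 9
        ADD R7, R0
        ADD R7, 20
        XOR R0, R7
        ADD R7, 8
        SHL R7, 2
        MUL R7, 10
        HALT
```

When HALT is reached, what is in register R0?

MOV R7, 3 → R7=3
MOV R0, 1 → R0=1
ADD R0, 9 → R0=1+9=10
ADD R7, R0 → R7=3+10=13
ADD R7, 20 → R7=13+20=33
XOR R0, R7 → R0=10^33=43
ADD R7, 8 → R7=33+8=41
SHL R7, 2 → R7=41<<2=164
MUL R7, 10 → R7=164*10=1640
halt.

43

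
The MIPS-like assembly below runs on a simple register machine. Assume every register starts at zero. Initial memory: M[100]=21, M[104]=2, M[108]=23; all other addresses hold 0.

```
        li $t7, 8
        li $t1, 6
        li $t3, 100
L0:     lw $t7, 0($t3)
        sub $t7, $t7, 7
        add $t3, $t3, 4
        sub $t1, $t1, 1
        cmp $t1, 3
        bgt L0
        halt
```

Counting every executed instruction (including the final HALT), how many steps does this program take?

after li $t7, 8: $t7=8
after li $t1, 6: $t1=6
after li $t3, 100: $t3=100
after lw $t7, 0($t3): $t7=M[100]=21
after sub $t7, $t7, 7: $t7=21-7=14
after add $t3, $t3, 4: $t3=100+4=104
after sub $t1, $t1, 1: $t1=6-1=5
cmp $t1, 3  (cmp 5,3)
bgt L0: taken
after lw $t7, 0($t3): $t7=M[104]=2
after sub $t7, $t7, 7: $t7=2-7=-5
after add $t3, $t3, 4: $t3=104+4=108
after sub $t1, $t1, 1: $t1=5-1=4
cmp $t1, 3  (cmp 4,3)
bgt L0: taken
after lw $t7, 0($t3): $t7=M[108]=23
after sub $t7, $t7, 7: $t7=23-7=16
after add $t3, $t3, 4: $t3=108+4=112
after sub $t1, $t1, 1: $t1=4-1=3
cmp $t1, 3  (cmp 3,3)
bgt L0: not taken
halt.
Total executed instructions: 22.

22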